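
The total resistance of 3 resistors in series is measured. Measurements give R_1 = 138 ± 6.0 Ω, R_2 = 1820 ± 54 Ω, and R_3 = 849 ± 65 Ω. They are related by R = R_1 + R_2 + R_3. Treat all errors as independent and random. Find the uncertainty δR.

84.7 Ω

For a sum/difference, combine absolute errors in quadrature:
  (δR_1)² = 36.0;  (δR_2)² = 2920;  (δR_3)² = 4220
δR = √(7180) = 84.7 Ω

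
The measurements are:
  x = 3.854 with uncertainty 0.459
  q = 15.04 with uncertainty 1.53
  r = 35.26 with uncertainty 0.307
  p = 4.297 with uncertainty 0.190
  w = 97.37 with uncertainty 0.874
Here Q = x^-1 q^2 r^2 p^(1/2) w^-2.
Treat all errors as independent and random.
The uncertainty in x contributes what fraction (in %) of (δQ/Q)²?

(δQ/Q)² = (-1·δx/x)² + (2·δq/q)² + (2·δr/r)² + (½·δp/p)² + (-2·δw/w)²
  x term: (-1×0.119)² = 0.0142
  q term: (2×0.102)² = 0.0414
  r term: (2×0.00871)² = 0.000303
  p term: (0.5×0.0442)² = 0.000489
  w term: (-2×0.00898)² = 0.000322
Total = 0.0567. Share from x = 0.0142/0.0567 = 0.250.

25.0%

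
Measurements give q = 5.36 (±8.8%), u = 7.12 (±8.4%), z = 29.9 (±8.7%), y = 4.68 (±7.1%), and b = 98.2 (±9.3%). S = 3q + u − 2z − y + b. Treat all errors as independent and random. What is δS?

Absolute uncertainties add in quadrature for a linear combination:
  (3·δq)² = 2.00;  (δu)² = 0.358;  (2·δz)² = 27.1;  (δy)² = 0.110;  (δb)² = 83.4
δS = √(113) = 10.6

10.6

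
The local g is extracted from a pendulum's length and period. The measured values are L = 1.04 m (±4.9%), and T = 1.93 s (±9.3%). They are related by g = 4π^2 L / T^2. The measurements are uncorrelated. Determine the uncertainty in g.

2.12 m/s^2

g is a product of powers, so relative uncertainties combine in quadrature:
  (1·δL/L)² = (1×0.0490)² = 0.00240;  (-2·δT/T)² = (-2×0.0930)² = 0.0346
δg/g = √(0.0370) = 0.192
g = 11.0 m/s^2, so δg = 0.192 × 11.0 = 2.12 m/s^2.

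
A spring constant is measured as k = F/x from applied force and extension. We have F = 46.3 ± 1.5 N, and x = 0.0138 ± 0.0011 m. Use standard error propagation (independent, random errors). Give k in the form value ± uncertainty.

Each factor contributes (exponent × relative error)² to (δk/k)²:
  (1·δF/F)² = (1×0.0324)² = 0.00105;  (-1·δx/x)² = (-1×0.0797)² = 0.00635
δk/k = √(0.00740) = 0.0860
k = 3360 N/m, so δk = 0.0860 × 3360 = 289 N/m.

3360 ± 289 N/m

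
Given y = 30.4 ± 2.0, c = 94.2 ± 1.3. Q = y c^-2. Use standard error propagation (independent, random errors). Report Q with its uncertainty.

0.00343 ± 0.000244

For a monomial Q ∝ y, c^-2, fractional errors add in quadrature:
  (1·δy/y)² = (1×0.0658)² = 0.00433;  (-2·δc/c)² = (-2×0.0138)² = 0.000762
δQ/Q = √(0.00509) = 0.0713
Q = 0.00343, so δQ = 0.0713 × 0.00343 = 0.000244.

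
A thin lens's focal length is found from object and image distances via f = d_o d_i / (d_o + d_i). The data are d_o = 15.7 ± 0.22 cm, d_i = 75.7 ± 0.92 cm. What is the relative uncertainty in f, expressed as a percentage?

1.18%

∂f/∂d_o = (d_i/(d_o+d_i))² = 0.686;  ∂f/∂d_i = (d_o/(d_o+d_i))² = 0.0295
δf = √((∂f/∂d_o · δd_o)² + (∂f/∂d_i · δd_i)²) = √(0.0228 + 0.000737) = 0.153 cm
f = 13.0 cm, so δf/f = 0.153/13.0 = 0.0118.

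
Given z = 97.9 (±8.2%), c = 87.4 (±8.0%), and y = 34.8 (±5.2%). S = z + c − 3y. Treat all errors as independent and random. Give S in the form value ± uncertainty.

80.9 ± 12.0

Absolute uncertainties add in quadrature for a linear combination:
  (δz)² = 64.4;  (δc)² = 48.9;  (3·δy)² = 29.5
δS = √(143) = 12.0
S = 80.9.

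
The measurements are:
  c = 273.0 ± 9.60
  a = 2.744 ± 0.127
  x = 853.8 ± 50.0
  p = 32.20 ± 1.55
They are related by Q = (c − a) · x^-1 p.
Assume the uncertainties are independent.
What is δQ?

0.853

Let u = c − a = 270.3. δu = √(δc² + δa²) = √(92.2 + 0.0161) = 9.60, so δu/u = 0.0355.
Q is then a monomial in u, x, p:
δQ/Q = √((δu/u)² + (-1·δx/x)² + (1·δp/p)²) = √(0.00126 + 0.00343 + 0.00232) = 0.0837
Q = 10.19, so δQ = 0.0837 × 10.19 = 0.853.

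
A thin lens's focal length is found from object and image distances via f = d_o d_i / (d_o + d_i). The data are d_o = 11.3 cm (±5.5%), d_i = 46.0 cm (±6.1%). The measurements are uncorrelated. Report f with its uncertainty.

9.07 ± 0.415 cm

∂f/∂d_o = (d_i/(d_o+d_i))² = 0.644;  ∂f/∂d_i = (d_o/(d_o+d_i))² = 0.0389
δf = √((∂f/∂d_o · δd_o)² + (∂f/∂d_i · δd_i)²) = √(0.160 + 0.0119) = 0.415 cm
f = 9.07 cm.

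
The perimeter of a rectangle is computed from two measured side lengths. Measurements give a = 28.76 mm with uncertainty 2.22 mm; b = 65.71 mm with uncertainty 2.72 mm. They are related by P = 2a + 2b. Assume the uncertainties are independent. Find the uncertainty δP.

Absolute uncertainties add in quadrature for a linear combination:
  (2·δa)² = 19.7;  (2·δb)² = 29.6
δP = √(49.3) = 7.02 mm

7.02 mm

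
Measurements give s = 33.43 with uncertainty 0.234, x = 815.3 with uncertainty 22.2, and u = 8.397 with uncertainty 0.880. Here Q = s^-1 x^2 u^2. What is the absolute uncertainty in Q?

3.04e+05

Each factor contributes (exponent × relative error)² to (δQ/Q)²:
  (-1·δs/s)² = (-1×0.00700)² = 4.9e-05;  (2·δx/x)² = (2×0.0272)² = 0.00297;  (2·δu/u)² = (2×0.105)² = 0.0439
δQ/Q = √(0.0469) = 0.217
Q = 1.402e+06, so δQ = 0.217 × 1.402e+06 = 3.04e+05.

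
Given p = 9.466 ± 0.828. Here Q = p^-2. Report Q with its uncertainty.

Q ∝ p^-2, so δQ/Q = |-2| · δp/p = 2 × 0.0875 = 0.175.
Q = 0.01116, so δQ = 0.175 × 0.01116 = 0.00195.

0.01116 ± 0.00195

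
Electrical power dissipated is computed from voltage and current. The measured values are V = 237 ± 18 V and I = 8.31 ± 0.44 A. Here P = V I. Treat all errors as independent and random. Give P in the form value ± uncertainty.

For a monomial P ∝ V, I, fractional errors add in quadrature:
  (1·δV/V)² = (1×0.0759)² = 0.00577;  (1·δI/I)² = (1×0.0529)² = 0.00280
δP/P = √(0.00857) = 0.0926
P = 1970 W, so δP = 0.0926 × 1970 = 182 W.

1970 ± 182 W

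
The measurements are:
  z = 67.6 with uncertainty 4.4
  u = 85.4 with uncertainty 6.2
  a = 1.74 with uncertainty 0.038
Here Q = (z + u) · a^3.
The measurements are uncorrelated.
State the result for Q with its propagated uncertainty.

Let w = z + u = 153. δw = √(δz² + δu²) = √(19.4 + 38.4) = 7.60, so δw/w = 0.0497.
Q is then a monomial in w, a:
δQ/Q = √((δw/w)² + (3·δa/a)²) = √(0.00247 + 0.00429) = 0.0822
Q = 806, so δQ = 0.0822 × 806 = 66.3.

806 ± 66.3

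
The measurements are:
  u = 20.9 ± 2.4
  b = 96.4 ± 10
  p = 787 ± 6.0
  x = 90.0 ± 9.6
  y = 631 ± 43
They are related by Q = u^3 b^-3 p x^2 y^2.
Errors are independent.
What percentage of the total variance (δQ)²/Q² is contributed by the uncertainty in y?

(δQ/Q)² = (3·δu/u)² + (-3·δb/b)² + (1·δp/p)² + (2·δx/x)² + (2·δy/y)²
  u term: (3×0.115)² = 0.119
  b term: (-3×0.104)² = 0.0968
  p term: (1×0.00762)² = 5.81e-05
  x term: (2×0.107)² = 0.0455
  y term: (2×0.0681)² = 0.0186
Total = 0.280. Share from y = 0.0186/0.280 = 0.0664.

6.64%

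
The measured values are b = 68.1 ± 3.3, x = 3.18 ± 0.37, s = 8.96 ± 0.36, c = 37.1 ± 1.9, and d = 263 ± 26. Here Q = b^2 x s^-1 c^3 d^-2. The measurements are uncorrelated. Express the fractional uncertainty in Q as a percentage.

29.5%

Each factor contributes (exponent × relative error)² to (δQ/Q)²:
  (2·δb/b)² = (2×0.0485)² = 0.00939;  (1·δx/x)² = (1×0.116)² = 0.0135;  (-1·δs/s)² = (-1×0.0402)² = 0.00161;  (3·δc/c)² = (3×0.0512)² = 0.0236;  (-2·δd/d)² = (-2×0.0989)² = 0.0391
δQ/Q = √(0.0872) = 0.295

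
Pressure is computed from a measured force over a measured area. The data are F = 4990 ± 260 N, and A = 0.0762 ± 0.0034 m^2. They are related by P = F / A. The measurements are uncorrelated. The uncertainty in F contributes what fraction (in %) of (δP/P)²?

(δP/P)² = (1·δF/F)² + (-1·δA/A)²
  F term: (1×0.0521)² = 0.00271
  A term: (-1×0.0446)² = 0.00199
Total = 0.00471. Share from F = 0.00271/0.00471 = 0.577.

57.7%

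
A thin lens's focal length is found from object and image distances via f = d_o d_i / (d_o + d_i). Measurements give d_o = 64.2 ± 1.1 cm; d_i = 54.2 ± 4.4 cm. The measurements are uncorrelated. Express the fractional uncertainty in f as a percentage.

4.47%

∂f/∂d_o = (d_i/(d_o+d_i))² = 0.210;  ∂f/∂d_i = (d_o/(d_o+d_i))² = 0.294
δf = √((∂f/∂d_o · δd_o)² + (∂f/∂d_i · δd_i)²) = √(0.0531 + 1.67) = 1.31 cm
f = 29.4 cm, so δf/f = 1.31/29.4 = 0.0447.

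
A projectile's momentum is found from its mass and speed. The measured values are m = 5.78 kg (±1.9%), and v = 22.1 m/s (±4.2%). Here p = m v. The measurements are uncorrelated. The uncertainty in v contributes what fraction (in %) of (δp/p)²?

(δp/p)² = (1·δm/m)² + (1·δv/v)²
  m term: (1×0.0190)² = 0.000361
  v term: (1×0.0420)² = 0.00176
Total = 0.00213. Share from v = 0.00176/0.00213 = 0.830.

83.0%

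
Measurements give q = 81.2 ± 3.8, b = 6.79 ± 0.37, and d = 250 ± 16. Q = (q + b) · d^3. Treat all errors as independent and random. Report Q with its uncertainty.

Let u = q + b = 88.0. δu = √(δq² + δb²) = √(14.4 + 0.137) = 3.82, so δu/u = 0.0434.
Q is then a monomial in u, d:
δQ/Q = √((δu/u)² + (3·δd/d)²) = √(0.00188 + 0.0369) = 0.197
Q = 1.37e+09, so δQ = 0.197 × 1.37e+09 = 2.71e+08.

(1.37 ± 0.271) × 10^9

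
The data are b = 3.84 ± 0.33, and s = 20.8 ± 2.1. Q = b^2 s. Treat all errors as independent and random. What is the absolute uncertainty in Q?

Q is a product of powers, so relative uncertainties combine in quadrature:
  (2·δb/b)² = (2×0.0859)² = 0.0295;  (1·δs/s)² = (1×0.101)² = 0.0102
δQ/Q = √(0.0397) = 0.199
Q = 307, so δQ = 0.199 × 307 = 61.1.

61.1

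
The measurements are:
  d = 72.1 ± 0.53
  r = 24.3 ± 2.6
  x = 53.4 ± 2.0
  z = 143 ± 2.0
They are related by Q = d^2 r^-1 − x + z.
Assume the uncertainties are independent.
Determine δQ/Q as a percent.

Let p = d^2·r^-1 = 214. δp/p = √((2·δd/d)² + (-1·δr/r)²) = √(0.000216 + 0.0114) = 0.108, so δp = 23.1.
Q = p − x + z: δQ = √(δp² + δx² + δz²) = √(534 + 4.00 + 4.00) = 23.3
Q = 304, so δQ/Q = 23.3/304 = 0.0767.

7.67%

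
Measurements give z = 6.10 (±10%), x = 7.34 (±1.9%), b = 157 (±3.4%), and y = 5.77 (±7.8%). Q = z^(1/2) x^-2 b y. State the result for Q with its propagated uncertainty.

41.5 ± 4.39

Each factor contributes (exponent × relative error)² to (δQ/Q)²:
  (½·δz/z)² = (0.5×0.100)² = 0.00250;  (-2·δx/x)² = (-2×0.0190)² = 0.00144;  (1·δb/b)² = (1×0.0340)² = 0.00116;  (1·δy/y)² = (1×0.0780)² = 0.00608
δQ/Q = √(0.0112) = 0.106
Q = 41.5, so δQ = 0.106 × 41.5 = 4.39.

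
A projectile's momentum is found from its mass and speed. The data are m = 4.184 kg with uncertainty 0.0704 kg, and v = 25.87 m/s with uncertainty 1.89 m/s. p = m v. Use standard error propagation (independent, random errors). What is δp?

8.11 kg·m/s

Products/powers → add relative errors in quadrature, weighted by exponent:
  (1·δm/m)² = (1×0.0168)² = 0.000283;  (1·δv/v)² = (1×0.0731)² = 0.00534
δp/p = √(0.00562) = 0.0750
p = 108.2 kg·m/s, so δp = 0.0750 × 108.2 = 8.11 kg·m/s.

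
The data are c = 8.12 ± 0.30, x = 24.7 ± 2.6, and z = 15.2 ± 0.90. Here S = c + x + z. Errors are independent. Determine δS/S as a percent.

5.76%

S is a linear combination, so absolute uncertainties add in quadrature:
  (δc)² = 0.0900;  (δx)² = 6.76;  (δz)² = 0.810
δS = √(7.66) = 2.77
S = 48.0, so δS/S = 2.77/48.0 = 0.0576.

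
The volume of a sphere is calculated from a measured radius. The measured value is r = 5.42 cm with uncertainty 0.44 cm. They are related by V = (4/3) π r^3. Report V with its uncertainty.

V ∝ r^3, so δV/V = |3| · δr/r = 3 × 0.0812 = 0.244.
V = 667 cm^3, so δV = 0.244 × 667 = 162 cm^3.

667 ± 162 cm^3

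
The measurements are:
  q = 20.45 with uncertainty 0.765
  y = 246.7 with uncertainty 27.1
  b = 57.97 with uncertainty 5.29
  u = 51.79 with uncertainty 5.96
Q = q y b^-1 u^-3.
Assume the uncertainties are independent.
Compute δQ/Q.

0.375

Relative error in a monomial: (δQ/Q)² = Σ (nᵢ · δxᵢ/xᵢ)².
  (1·δq/q)² = (1×0.0374)² = 0.00140;  (1·δy/y)² = (1×0.110)² = 0.0121;  (-1·δb/b)² = (-1×0.0913)² = 0.00833;  (-3·δu/u)² = (-3×0.115)² = 0.119
δQ/Q = √(0.141) = 0.375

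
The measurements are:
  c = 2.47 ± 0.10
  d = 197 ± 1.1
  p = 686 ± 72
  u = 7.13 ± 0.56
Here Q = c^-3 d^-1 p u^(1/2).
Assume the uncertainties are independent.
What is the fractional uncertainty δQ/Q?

0.165

Q is a product of powers, so relative uncertainties combine in quadrature:
  (-3·δc/c)² = (-3×0.0405)² = 0.0148;  (-1·δd/d)² = (-1×0.00558)² = 3.12e-05;  (1·δp/p)² = (1×0.105)² = 0.0110;  (½·δu/u)² = (0.5×0.0785)² = 0.00154
δQ/Q = √(0.0273) = 0.165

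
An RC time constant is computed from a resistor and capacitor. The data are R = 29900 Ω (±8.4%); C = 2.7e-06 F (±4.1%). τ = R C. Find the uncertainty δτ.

Products/powers → add relative errors in quadrature, weighted by exponent:
  (1·δR/R)² = (1×0.0840)² = 0.00706;  (1·δC/C)² = (1×0.0410)² = 0.00168
δτ/τ = √(0.00874) = 0.0935
τ = 0.0807 s, so δτ = 0.0935 × 0.0807 = 0.00755 s.

0.00755 s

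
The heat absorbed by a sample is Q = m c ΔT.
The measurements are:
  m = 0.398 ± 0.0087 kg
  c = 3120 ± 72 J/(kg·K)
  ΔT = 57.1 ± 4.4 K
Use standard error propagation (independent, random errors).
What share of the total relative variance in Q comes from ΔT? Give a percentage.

(δQ/Q)² = (1·δm/m)² + (1·δc/c)² + (1·δΔT/ΔT)²
  m term: (1×0.0219)² = 0.000478
  c term: (1×0.0231)² = 0.000533
  ΔT term: (1×0.0771)² = 0.00594
Total = 0.00695. Share from ΔT = 0.00594/0.00695 = 0.855.

85.5%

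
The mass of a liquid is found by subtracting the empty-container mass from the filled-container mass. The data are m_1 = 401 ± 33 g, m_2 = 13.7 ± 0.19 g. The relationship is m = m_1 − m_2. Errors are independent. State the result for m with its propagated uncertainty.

387 ± 33.0 g

m is a linear combination, so absolute uncertainties add in quadrature:
  (δm_1)² = 1090;  (δm_2)² = 0.0361
δm = √(1090) = 33.0 g
m = 387 g.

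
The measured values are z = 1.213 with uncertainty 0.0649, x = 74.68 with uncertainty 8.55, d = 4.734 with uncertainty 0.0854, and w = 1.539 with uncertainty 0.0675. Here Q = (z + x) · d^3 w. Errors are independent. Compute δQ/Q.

Let u = z + x = 75.89. δu = √(δz² + δx²) = √(0.00421 + 73.1) = 8.55, so δu/u = 0.113.
Q is then a monomial in u, d, w:
δQ/Q = √((δu/u)² + (3·δd/d)² + (1·δw/w)²) = √(0.0127 + 0.00293 + 0.00192) = 0.132

0.132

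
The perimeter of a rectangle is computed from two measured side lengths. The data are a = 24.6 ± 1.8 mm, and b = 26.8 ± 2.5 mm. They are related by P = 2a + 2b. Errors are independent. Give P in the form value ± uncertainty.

Absolute uncertainties add in quadrature for a linear combination:
  (2·δa)² = 13.0;  (2·δb)² = 25.0
δP = √(38.0) = 6.16 mm
P = 103 mm.

103 ± 6.16 mm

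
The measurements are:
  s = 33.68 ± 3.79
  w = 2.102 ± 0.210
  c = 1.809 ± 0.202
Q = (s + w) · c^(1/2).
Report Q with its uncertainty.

Let u = s + w = 35.78. δu = √(δs² + δw²) = √(14.4 + 0.0441) = 3.80, so δu/u = 0.106.
Q is then a monomial in u, c:
δQ/Q = √((δu/u)² + (½·δc/c)²) = √(0.0113 + 0.00312) = 0.120
Q = 48.13, so δQ = 0.120 × 48.13 = 5.77.

48.13 ± 5.77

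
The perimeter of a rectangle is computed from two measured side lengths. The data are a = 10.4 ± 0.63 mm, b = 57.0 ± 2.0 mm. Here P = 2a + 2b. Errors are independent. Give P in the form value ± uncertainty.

Each term contributes (cᵢ δxᵢ)² to (δP)²:
  (2·δa)² = 1.59;  (2·δb)² = 16.0
δP = √(17.6) = 4.19 mm
P = 135 mm.

135 ± 4.19 mm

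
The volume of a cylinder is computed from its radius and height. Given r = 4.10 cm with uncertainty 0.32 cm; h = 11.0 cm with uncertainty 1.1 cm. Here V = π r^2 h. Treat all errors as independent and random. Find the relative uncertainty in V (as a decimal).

0.185

Since V is a product/quotient, work with relative uncertainties:
  (2·δr/r)² = (2×0.0780)² = 0.0244;  (1·δh/h)² = (1×0.100)² = 0.0100
δV/V = √(0.0344) = 0.185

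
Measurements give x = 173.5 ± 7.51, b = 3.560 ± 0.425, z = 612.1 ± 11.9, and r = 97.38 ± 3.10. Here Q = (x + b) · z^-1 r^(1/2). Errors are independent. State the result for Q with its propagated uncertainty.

Let u = x + b = 177.1. δu = √(δx² + δb²) = √(56.4 + 0.181) = 7.52, so δu/u = 0.0425.
Q is then a monomial in u, z, r:
δQ/Q = √((δu/u)² + (-1·δz/z)² + (½·δr/r)²) = √(0.00180 + 0.000378 + 0.000253) = 0.0494
Q = 2.855, so δQ = 0.0494 × 2.855 = 0.141.

2.855 ± 0.141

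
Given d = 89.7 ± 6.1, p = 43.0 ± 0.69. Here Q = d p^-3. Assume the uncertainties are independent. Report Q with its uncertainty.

For a monomial Q ∝ d, p^-3, fractional errors add in quadrature:
  (1·δd/d)² = (1×0.0680)² = 0.00462;  (-3·δp/p)² = (-3×0.0160)² = 0.00232
δQ/Q = √(0.00694) = 0.0833
Q = 0.00113, so δQ = 0.0833 × 0.00113 = 9.4e-05.

(1.13 ± 0.0940) × 10^-3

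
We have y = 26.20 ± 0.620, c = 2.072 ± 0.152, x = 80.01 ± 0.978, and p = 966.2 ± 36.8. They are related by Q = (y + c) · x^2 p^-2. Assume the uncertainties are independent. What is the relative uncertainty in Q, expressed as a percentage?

Let u = y + c = 28.27. δu = √(δy² + δc²) = √(0.384 + 0.0231) = 0.638, so δu/u = 0.0226.
Q is then a monomial in u, x, p:
δQ/Q = √((δu/u)² + (2·δx/x)² + (-2·δp/p)²) = √(0.000510 + 0.000598 + 0.00580) = 0.0831

8.31%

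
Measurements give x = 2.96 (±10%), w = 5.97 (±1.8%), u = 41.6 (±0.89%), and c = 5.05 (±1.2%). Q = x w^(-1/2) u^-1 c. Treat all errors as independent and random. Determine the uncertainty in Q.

Products/powers → add relative errors in quadrature, weighted by exponent:
  (1·δx/x)² = (1×0.100)² = 0.0100;  (−½·δw/w)² = (-0.5×0.0180)² = 8.1e-05;  (-1·δu/u)² = (-1×0.00890)² = 7.92e-05;  (1·δc/c)² = (1×0.0120)² = 0.000144
δQ/Q = √(0.0103) = 0.102
Q = 0.147, so δQ = 0.102 × 0.147 = 0.0149.

0.0149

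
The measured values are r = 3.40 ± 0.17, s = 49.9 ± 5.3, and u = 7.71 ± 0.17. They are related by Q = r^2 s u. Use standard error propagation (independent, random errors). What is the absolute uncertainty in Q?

656

Each factor contributes (exponent × relative error)² to (δQ/Q)²:
  (2·δr/r)² = (2×0.0500)² = 0.0100;  (1·δs/s)² = (1×0.106)² = 0.0113;  (1·δu/u)² = (1×0.0220)² = 0.000486
δQ/Q = √(0.0218) = 0.148
Q = 4450, so δQ = 0.148 × 4450 = 656.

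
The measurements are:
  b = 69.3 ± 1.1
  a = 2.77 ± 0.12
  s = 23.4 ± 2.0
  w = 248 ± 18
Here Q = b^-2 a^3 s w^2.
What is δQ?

1370

Relative error in a monomial: (δQ/Q)² = Σ (nᵢ · δxᵢ/xᵢ)².
  (-2·δb/b)² = (-2×0.0159)² = 0.00101;  (3·δa/a)² = (3×0.0433)² = 0.0169;  (1·δs/s)² = (1×0.0855)² = 0.00731;  (2·δw/w)² = (2×0.0726)² = 0.0211
δQ/Q = √(0.0463) = 0.215
Q = 6370, so δQ = 0.215 × 6370 = 1370.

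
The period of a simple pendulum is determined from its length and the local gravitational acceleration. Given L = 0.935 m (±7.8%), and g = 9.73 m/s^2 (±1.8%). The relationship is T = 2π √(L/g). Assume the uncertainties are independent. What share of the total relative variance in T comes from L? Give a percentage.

(δT/T)² = (½·δL/L)² + (−½·δg/g)²
  L term: (0.5×0.0780)² = 0.00152
  g term: (-0.5×0.0180)² = 8.1e-05
Total = 0.00160. Share from L = 0.00152/0.00160 = 0.949.

94.9%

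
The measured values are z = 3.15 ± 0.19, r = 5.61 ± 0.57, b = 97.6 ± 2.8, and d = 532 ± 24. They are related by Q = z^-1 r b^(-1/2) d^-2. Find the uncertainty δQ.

9.51e-08

Since Q is a product/quotient, work with relative uncertainties:
  (-1·δz/z)² = (-1×0.0603)² = 0.00364;  (1·δr/r)² = (1×0.102)² = 0.0103;  (−½·δb/b)² = (-0.5×0.0287)² = 0.000206;  (-2·δd/d)² = (-2×0.0451)² = 0.00814
δQ/Q = √(0.0223) = 0.149
Q = 6.37e-07, so δQ = 0.149 × 6.37e-07 = 9.51e-08.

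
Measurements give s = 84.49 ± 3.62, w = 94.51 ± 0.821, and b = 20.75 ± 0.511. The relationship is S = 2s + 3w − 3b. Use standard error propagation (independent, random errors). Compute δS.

7.80

Each term contributes (cᵢ δxᵢ)² to (δS)²:
  (2·δs)² = 52.4;  (3·δw)² = 6.07;  (3·δb)² = 2.35
δS = √(60.8) = 7.80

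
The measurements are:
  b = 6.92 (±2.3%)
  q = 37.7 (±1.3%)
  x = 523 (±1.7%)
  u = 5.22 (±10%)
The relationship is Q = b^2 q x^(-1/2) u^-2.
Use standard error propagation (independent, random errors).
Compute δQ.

0.596

Relative error in a monomial: (δQ/Q)² = Σ (nᵢ · δxᵢ/xᵢ)².
  (2·δb/b)² = (2×0.0230)² = 0.00212;  (1·δq/q)² = (1×0.0130)² = 0.000169;  (−½·δx/x)² = (-0.5×0.0170)² = 7.23e-05;  (-2·δu/u)² = (-2×0.100)² = 0.0400
δQ/Q = √(0.0424) = 0.206
Q = 2.90, so δQ = 0.206 × 2.90 = 0.596.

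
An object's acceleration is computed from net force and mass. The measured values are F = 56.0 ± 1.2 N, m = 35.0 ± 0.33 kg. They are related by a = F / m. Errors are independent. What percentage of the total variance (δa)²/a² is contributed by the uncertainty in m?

(δa/a)² = (1·δF/F)² + (-1·δm/m)²
  F term: (1×0.0214)² = 0.000459
  m term: (-1×0.00943)² = 8.89e-05
Total = 0.000548. Share from m = 8.89e-05/0.000548 = 0.162.

16.2%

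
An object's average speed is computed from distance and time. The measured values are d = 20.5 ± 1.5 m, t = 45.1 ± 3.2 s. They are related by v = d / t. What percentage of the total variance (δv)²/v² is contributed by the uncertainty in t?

48.5%

(δv/v)² = (1·δd/d)² + (-1·δt/t)²
  d term: (1×0.0732)² = 0.00535
  t term: (-1×0.0710)² = 0.00503
Total = 0.0104. Share from t = 0.00503/0.0104 = 0.485.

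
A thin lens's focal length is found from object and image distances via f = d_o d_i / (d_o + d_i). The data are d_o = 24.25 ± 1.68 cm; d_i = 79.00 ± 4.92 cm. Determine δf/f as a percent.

5.50%

∂f/∂d_o = (d_i/(d_o+d_i))² = 0.585;  ∂f/∂d_i = (d_o/(d_o+d_i))² = 0.0552
δf = √((∂f/∂d_o · δd_o)² + (∂f/∂d_i · δd_i)²) = √(0.967 + 0.0737) = 1.02 cm
f = 18.55 cm, so δf/f = 1.02/18.55 = 0.0550.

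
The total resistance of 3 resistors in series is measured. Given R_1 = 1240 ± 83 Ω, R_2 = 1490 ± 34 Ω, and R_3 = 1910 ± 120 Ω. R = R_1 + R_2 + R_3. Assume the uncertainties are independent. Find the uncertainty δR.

150 Ω

For a sum/difference, combine absolute errors in quadrature:
  (δR_1)² = 6890;  (δR_2)² = 1160;  (δR_3)² = 14400
δR = √(22400) = 150 Ω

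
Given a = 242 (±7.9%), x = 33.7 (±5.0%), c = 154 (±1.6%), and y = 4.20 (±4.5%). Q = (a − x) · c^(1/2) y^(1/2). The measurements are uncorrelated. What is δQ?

504

Let u = a − x = 208. δu = √(δa² + δx²) = √(365 + 2.84) = 19.2, so δu/u = 0.0921.
Q is then a monomial in u, c, y:
δQ/Q = √((δu/u)² + (½·δc/c)² + (½·δy/y)²) = √(0.00849 + 6.4e-05 + 0.000506) = 0.0952
Q = 5300, so δQ = 0.0952 × 5300 = 504.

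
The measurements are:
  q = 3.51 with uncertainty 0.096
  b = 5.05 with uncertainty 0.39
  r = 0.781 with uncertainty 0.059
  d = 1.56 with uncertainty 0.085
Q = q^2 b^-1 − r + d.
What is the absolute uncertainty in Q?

0.253

Let p = q^2·b^-1 = 2.44. δp/p = √((2·δq/q)² + (-1·δb/b)²) = √(0.00299 + 0.00596) = 0.0946, so δp = 0.231.
Q = p − r + d: δQ = √(δp² + δr² + δd²) = √(0.0533 + 0.00348 + 0.00723) = 0.253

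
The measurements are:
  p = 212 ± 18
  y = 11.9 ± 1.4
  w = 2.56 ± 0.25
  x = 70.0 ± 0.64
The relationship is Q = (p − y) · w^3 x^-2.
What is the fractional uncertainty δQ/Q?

Let u = p − y = 200. δu = √(δp² + δy²) = √(324 + 1.96) = 18.1, so δu/u = 0.0902.
Q is then a monomial in u, w, x:
δQ/Q = √((δu/u)² + (3·δw/w)² + (-2·δx/x)²) = √(0.00814 + 0.0858 + 0.000334) = 0.307

0.307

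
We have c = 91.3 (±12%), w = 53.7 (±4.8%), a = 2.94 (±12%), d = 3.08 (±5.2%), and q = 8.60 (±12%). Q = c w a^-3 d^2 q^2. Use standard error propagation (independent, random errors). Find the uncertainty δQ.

62700

Q is a product of powers, so relative uncertainties combine in quadrature:
  (1·δc/c)² = (1×0.120)² = 0.0144;  (1·δw/w)² = (1×0.0480)² = 0.00230;  (-3·δa/a)² = (-3×0.120)² = 0.130;  (2·δd/d)² = (2×0.0520)² = 0.0108;  (2·δq/q)² = (2×0.120)² = 0.0576
δQ/Q = √(0.215) = 0.463
Q = 1.35e+05, so δQ = 0.463 × 1.35e+05 = 62700.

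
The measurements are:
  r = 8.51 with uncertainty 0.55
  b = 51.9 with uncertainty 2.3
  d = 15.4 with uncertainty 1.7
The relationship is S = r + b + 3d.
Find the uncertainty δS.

Each term contributes (cᵢ δxᵢ)² to (δS)²:
  (δr)² = 0.303;  (δb)² = 5.29;  (3·δd)² = 26.0
δS = √(31.6) = 5.62

5.62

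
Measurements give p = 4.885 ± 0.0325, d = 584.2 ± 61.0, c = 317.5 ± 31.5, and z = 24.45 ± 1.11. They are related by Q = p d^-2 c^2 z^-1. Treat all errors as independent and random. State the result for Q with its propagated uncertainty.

0.05901 ± 0.0172

Each factor contributes (exponent × relative error)² to (δQ/Q)²:
  (1·δp/p)² = (1×0.00665)² = 4.43e-05;  (-2·δd/d)² = (-2×0.104)² = 0.0436;  (2·δc/c)² = (2×0.0992)² = 0.0394;  (-1·δz/z)² = (-1×0.0454)² = 0.00206
δQ/Q = √(0.0851) = 0.292
Q = 0.05901, so δQ = 0.292 × 0.05901 = 0.0172.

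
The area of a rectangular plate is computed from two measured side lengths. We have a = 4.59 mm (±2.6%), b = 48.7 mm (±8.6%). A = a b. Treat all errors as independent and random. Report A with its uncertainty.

Since A is a product/quotient, work with relative uncertainties:
  (1·δa/a)² = (1×0.0260)² = 0.000676;  (1·δb/b)² = (1×0.0860)² = 0.00740
δA/A = √(0.00807) = 0.0898
A = 224 mm^2, so δA = 0.0898 × 224 = 20.1 mm^2.

224 ± 20.1 mm^2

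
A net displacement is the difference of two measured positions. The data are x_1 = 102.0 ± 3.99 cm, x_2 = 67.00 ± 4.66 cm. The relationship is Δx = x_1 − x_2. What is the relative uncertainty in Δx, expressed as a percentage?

17.5%

Sums and differences: (δΔx)² = Σ (cᵢ δxᵢ)².
  (δx_1)² = 15.9;  (δx_2)² = 21.7
δΔx = √(37.6) = 6.13 cm
Δx = 35.00 cm, so δΔx/Δx = 6.13/35.00 = 0.175.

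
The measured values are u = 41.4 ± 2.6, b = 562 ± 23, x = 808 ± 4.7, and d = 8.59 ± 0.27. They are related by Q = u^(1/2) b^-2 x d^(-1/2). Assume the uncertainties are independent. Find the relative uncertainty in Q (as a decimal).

0.0893

For a monomial Q ∝ u^(1/2), b^-2, x, d^(-1/2), fractional errors add in quadrature:
  (½·δu/u)² = (0.5×0.0628)² = 0.000986;  (-2·δb/b)² = (-2×0.0409)² = 0.00670;  (1·δx/x)² = (1×0.00582)² = 3.38e-05;  (−½·δd/d)² = (-0.5×0.0314)² = 0.000247
δQ/Q = √(0.00797) = 0.0893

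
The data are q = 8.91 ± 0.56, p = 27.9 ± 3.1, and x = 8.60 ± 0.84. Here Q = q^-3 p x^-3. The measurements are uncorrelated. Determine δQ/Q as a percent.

Q is a product of powers, so relative uncertainties combine in quadrature:
  (-3·δq/q)² = (-3×0.0629)² = 0.0356;  (1·δp/p)² = (1×0.111)² = 0.0123;  (-3·δx/x)² = (-3×0.0977)² = 0.0859
δQ/Q = √(0.134) = 0.366

36.6%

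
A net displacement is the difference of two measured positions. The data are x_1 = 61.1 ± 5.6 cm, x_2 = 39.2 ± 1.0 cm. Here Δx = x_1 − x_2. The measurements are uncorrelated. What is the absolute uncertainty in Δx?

5.69 cm

For a sum/difference, combine absolute errors in quadrature:
  (δx_1)² = 31.4;  (δx_2)² = 1.00
δΔx = √(32.4) = 5.69 cm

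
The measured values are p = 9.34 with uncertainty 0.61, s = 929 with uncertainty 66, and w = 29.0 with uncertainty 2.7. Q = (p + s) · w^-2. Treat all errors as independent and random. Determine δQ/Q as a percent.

Let u = p + s = 938. δu = √(δp² + δs²) = √(0.372 + 4360) = 66.0, so δu/u = 0.0703.
Q is then a monomial in u, w:
δQ/Q = √((δu/u)² + (-2·δw/w)²) = √(0.00495 + 0.0347) = 0.199

19.9%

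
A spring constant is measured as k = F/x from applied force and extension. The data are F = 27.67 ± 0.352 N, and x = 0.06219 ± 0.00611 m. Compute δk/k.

0.0991

For a monomial k ∝ F, x^-1, fractional errors add in quadrature:
  (1·δF/F)² = (1×0.0127)² = 0.000162;  (-1·δx/x)² = (-1×0.0982)² = 0.00965
δk/k = √(0.00981) = 0.0991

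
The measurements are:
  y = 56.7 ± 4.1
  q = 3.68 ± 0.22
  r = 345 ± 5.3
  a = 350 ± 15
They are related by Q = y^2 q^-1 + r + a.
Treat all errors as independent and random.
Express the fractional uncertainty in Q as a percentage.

8.77%

Let p = y^2·q^-1 = 874. δp/p = √((2·δy/y)² + (-1·δq/q)²) = √(0.0209 + 0.00357) = 0.156, so δp = 137.
Q = p + r + a: δQ = √(δp² + δr² + δa²) = √(18700 + 28.1 + 225) = 138
Q = 1570, so δQ/Q = 138/1570 = 0.0877.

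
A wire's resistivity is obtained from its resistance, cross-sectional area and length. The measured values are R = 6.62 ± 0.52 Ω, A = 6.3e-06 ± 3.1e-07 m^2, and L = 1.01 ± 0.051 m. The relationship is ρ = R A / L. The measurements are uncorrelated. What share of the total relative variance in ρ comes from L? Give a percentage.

22.9%

(δρ/ρ)² = (1·δR/R)² + (1·δA/A)² + (-1·δL/L)²
  R term: (1×0.0785)² = 0.00617
  A term: (1×0.0492)² = 0.00242
  L term: (-1×0.0505)² = 0.00255
Total = 0.0111. Share from L = 0.00255/0.0111 = 0.229.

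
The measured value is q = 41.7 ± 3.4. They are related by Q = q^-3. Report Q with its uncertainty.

For a monomial Q ∝ q^-3, fractional errors add in quadrature:
  (-3·δq/q)² = (-3×0.0815)² = 0.0598
δQ/Q = √(0.0598) = 0.245
Q = 1.38e-05, so δQ = 0.245 × 1.38e-05 = 3.37e-06.

(1.38 ± 0.337) × 10^-5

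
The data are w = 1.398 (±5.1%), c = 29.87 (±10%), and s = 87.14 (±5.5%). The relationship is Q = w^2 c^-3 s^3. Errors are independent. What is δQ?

Relative error in a monomial: (δQ/Q)² = Σ (nᵢ · δxᵢ/xᵢ)².
  (2·δw/w)² = (2×0.0510)² = 0.0104;  (-3·δc/c)² = (-3×0.100)² = 0.0900;  (3·δs/s)² = (3×0.0550)² = 0.0272
δQ/Q = √(0.128) = 0.357
Q = 48.52, so δQ = 0.357 × 48.52 = 17.3.

17.3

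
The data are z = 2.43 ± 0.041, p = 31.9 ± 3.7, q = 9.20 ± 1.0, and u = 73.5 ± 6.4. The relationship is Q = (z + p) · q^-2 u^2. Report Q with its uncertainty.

2190 ± 654

Let w = z + p = 34.3. δw = √(δz² + δp²) = √(0.00168 + 13.7) = 3.70, so δw/w = 0.108.
Q is then a monomial in w, q, u:
δQ/Q = √((δw/w)² + (-2·δq/q)² + (2·δu/u)²) = √(0.0116 + 0.0473 + 0.0303) = 0.299
Q = 2190, so δQ = 0.299 × 2190 = 654.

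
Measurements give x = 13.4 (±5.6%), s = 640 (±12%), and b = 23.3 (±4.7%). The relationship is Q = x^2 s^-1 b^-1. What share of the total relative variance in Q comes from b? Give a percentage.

(δQ/Q)² = (2·δx/x)² + (-1·δs/s)² + (-1·δb/b)²
  x term: (2×0.0560)² = 0.0125
  s term: (-1×0.120)² = 0.0144
  b term: (-1×0.0470)² = 0.00221
Total = 0.0292. Share from b = 0.00221/0.0292 = 0.0758.

7.58%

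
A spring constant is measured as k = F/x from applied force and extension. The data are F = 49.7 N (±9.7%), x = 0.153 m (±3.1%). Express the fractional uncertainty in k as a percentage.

Products/powers → add relative errors in quadrature, weighted by exponent:
  (1·δF/F)² = (1×0.0970)² = 0.00941;  (-1·δx/x)² = (-1×0.0310)² = 0.000961
δk/k = √(0.0104) = 0.102

10.2%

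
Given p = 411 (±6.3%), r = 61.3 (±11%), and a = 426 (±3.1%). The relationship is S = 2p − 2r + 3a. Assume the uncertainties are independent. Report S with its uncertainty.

Sums and differences: (δS)² = Σ (cᵢ δxᵢ)².
  (2·δp)² = 2680;  (2·δr)² = 182;  (3·δa)² = 1570
δS = √(4430) = 66.6
S = 1980.

1980 ± 66.6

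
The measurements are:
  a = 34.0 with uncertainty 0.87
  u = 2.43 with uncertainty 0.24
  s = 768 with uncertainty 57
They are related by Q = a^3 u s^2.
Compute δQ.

1.09e+10

Since Q is a product/quotient, work with relative uncertainties:
  (3·δa/a)² = (3×0.0256)² = 0.00589;  (1·δu/u)² = (1×0.0988)² = 0.00975;  (2·δs/s)² = (2×0.0742)² = 0.0220
δQ/Q = √(0.0377) = 0.194
Q = 5.63e+10, so δQ = 0.194 × 5.63e+10 = 1.09e+10.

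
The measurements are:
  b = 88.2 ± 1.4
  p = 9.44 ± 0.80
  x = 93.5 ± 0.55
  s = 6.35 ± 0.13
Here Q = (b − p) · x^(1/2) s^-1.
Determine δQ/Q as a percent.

2.91%

Let u = b − p = 78.8. δu = √(δb² + δp²) = √(1.96 + 0.640) = 1.61, so δu/u = 0.0205.
Q is then a monomial in u, x, s:
δQ/Q = √((δu/u)² + (½·δx/x)² + (-1·δs/s)²) = √(0.000419 + 8.65e-06 + 0.000419) = 0.0291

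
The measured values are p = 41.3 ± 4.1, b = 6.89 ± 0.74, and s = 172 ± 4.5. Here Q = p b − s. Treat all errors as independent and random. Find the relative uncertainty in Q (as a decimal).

0.372

Let w = p·b = 285. δw/w = √((1·δp/p)² + (1·δb/b)²) = √(0.00986 + 0.0115) = 0.146, so δw = 41.6.
Q = w − s: δQ = √(δw² + δs²) = √(1730 + 20.2) = 41.9
Q = 113, so δQ/Q = 41.9/113 = 0.372.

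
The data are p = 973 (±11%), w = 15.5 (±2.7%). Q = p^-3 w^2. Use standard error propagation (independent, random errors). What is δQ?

Products/powers → add relative errors in quadrature, weighted by exponent:
  (-3·δp/p)² = (-3×0.110)² = 0.109;  (2·δw/w)² = (2×0.0270)² = 0.00292
δQ/Q = √(0.112) = 0.334
Q = 2.61e-07, so δQ = 0.334 × 2.61e-07 = 8.72e-08.

8.72e-08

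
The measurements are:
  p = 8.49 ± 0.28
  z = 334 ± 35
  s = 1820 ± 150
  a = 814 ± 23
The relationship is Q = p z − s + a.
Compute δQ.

347

Let w = p·z = 2840. δw/w = √((1·δp/p)² + (1·δz/z)²) = √(0.00109 + 0.0110) = 0.110, so δw = 312.
Q = w − s + a: δQ = √(δw² + δs² + δa²) = √(97000 + 22500 + 529) = 347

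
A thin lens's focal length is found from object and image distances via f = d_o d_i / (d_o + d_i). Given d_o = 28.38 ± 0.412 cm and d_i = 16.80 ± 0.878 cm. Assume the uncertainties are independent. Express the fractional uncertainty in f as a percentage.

3.33%

∂f/∂d_o = (d_i/(d_o+d_i))² = 0.138;  ∂f/∂d_i = (d_o/(d_o+d_i))² = 0.395
δf = √((∂f/∂d_o · δd_o)² + (∂f/∂d_i · δd_i)²) = √(0.00325 + 0.120) = 0.351 cm
f = 10.55 cm, so δf/f = 0.351/10.55 = 0.0333.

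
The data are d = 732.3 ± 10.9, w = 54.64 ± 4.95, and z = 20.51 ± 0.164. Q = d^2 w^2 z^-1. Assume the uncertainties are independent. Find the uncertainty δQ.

For a monomial Q ∝ d^2, w^2, z^-1, fractional errors add in quadrature:
  (2·δd/d)² = (2×0.0149)² = 0.000886;  (2·δw/w)² = (2×0.0906)² = 0.0328;  (-1·δz/z)² = (-1×0.00800)² = 6.39e-05
δQ/Q = √(0.0338) = 0.184
Q = 7.806e+07, so δQ = 0.184 × 7.806e+07 = 1.43e+07.

1.43e+07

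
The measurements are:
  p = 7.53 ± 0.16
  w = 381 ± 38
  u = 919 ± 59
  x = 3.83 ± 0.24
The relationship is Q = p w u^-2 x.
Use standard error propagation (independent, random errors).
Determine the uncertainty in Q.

Each factor contributes (exponent × relative error)² to (δQ/Q)²:
  (1·δp/p)² = (1×0.0212)² = 0.000451;  (1·δw/w)² = (1×0.0997)² = 0.00995;  (-2·δu/u)² = (-2×0.0642)² = 0.0165;  (1·δx/x)² = (1×0.0627)² = 0.00393
δQ/Q = √(0.0308) = 0.176
Q = 0.0130, so δQ = 0.176 × 0.0130 = 0.00228.

0.00228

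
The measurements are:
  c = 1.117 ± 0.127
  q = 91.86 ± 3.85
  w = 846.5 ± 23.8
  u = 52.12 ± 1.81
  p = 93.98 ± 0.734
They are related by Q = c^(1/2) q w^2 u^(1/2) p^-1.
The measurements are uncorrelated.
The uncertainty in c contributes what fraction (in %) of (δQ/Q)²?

(δQ/Q)² = (½·δc/c)² + (1·δq/q)² + (2·δw/w)² + (½·δu/u)² + (-1·δp/p)²
  c term: (0.5×0.114)² = 0.00323
  q term: (1×0.0419)² = 0.00176
  w term: (2×0.0281)² = 0.00316
  u term: (0.5×0.0347)² = 0.000302
  p term: (-1×0.00781)² = 6.1e-05
Total = 0.00851. Share from c = 0.00323/0.00851 = 0.380.

38.0%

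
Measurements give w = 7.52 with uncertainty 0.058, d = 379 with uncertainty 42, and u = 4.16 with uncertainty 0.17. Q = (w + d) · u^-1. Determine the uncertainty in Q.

10.8

Let h = w + d = 387. δh = √(δw² + δd²) = √(0.00336 + 1760) = 42.0, so δh/h = 0.109.
Q is then a monomial in h, u:
δQ/Q = √((δh/h)² + (-1·δu/u)²) = √(0.0118 + 0.00167) = 0.116
Q = 92.9, so δQ = 0.116 × 92.9 = 10.8.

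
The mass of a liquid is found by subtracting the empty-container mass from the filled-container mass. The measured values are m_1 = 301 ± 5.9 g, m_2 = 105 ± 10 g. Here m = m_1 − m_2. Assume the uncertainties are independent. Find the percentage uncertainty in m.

5.92%

For a sum/difference, combine absolute errors in quadrature:
  (δm_1)² = 34.8;  (δm_2)² = 100
δm = √(135) = 11.6 g
m = 196 g, so δm/m = 11.6/196 = 0.0592.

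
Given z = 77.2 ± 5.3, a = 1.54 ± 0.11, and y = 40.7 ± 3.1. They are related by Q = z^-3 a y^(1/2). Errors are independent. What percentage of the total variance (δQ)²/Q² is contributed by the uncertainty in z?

(δQ/Q)² = (-3·δz/z)² + (1·δa/a)² + (½·δy/y)²
  z term: (-3×0.0687)² = 0.0424
  a term: (1×0.0714)² = 0.00510
  y term: (0.5×0.0762)² = 0.00145
Total = 0.0490. Share from z = 0.0424/0.0490 = 0.866.

86.6%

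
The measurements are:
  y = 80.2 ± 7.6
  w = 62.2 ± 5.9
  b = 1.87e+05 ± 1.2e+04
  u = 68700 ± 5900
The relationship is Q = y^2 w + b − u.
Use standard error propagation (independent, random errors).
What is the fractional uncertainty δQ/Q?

Let p = y^2·w = 4e+05. δp/p = √((2·δy/y)² + (1·δw/w)²) = √(0.0359 + 0.00900) = 0.212, so δp = 84800.
Q = p + b − u: δQ = √(δp² + δb² + δu²) = √(7.19e+09 + 1.44e+08 + 3.48e+07) = 85800
Q = 5.18e+05, so δQ/Q = 85800/5.18e+05 = 0.166.

0.166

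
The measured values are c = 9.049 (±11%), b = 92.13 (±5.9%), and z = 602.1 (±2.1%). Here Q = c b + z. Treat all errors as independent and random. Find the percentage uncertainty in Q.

Let p = c·b = 833.7. δp/p = √((1·δc/c)² + (1·δb/b)²) = √(0.0121 + 0.00348) = 0.125, so δp = 104.
Q = p + z: δQ = √(δp² + δz²) = √(10800 + 160) = 105
Q = 1436, so δQ/Q = 105/1436 = 0.0730.

7.30%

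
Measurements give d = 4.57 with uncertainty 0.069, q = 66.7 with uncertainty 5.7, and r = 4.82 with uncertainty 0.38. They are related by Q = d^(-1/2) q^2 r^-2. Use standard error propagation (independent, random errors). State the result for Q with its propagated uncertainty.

Relative error in a monomial: (δQ/Q)² = Σ (nᵢ · δxᵢ/xᵢ)².
  (−½·δd/d)² = (-0.5×0.0151)² = 5.7e-05;  (2·δq/q)² = (2×0.0855)² = 0.0292;  (-2·δr/r)² = (-2×0.0788)² = 0.0249
δQ/Q = √(0.0541) = 0.233
Q = 89.6, so δQ = 0.233 × 89.6 = 20.8.

89.6 ± 20.8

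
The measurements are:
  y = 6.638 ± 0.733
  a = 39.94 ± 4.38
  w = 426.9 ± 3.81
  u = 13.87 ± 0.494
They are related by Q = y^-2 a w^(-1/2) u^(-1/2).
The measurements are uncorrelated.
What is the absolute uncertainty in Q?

0.00291

For a monomial Q ∝ y^-2, a, w^(-1/2), u^(-1/2), fractional errors add in quadrature:
  (-2·δy/y)² = (-2×0.110)² = 0.0488;  (1·δa/a)² = (1×0.110)² = 0.0120;  (−½·δw/w)² = (-0.5×0.00892)² = 1.99e-05;  (−½·δu/u)² = (-0.5×0.0356)² = 0.000317
δQ/Q = √(0.0611) = 0.247
Q = 0.01178, so δQ = 0.247 × 0.01178 = 0.00291.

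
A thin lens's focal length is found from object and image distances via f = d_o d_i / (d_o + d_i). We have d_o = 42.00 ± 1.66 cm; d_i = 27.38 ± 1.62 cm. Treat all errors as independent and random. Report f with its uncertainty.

16.57 ± 0.648 cm

∂f/∂d_o = (d_i/(d_o+d_i))² = 0.156;  ∂f/∂d_i = (d_o/(d_o+d_i))² = 0.366
δf = √((∂f/∂d_o · δd_o)² + (∂f/∂d_i · δd_i)²) = √(0.0668 + 0.352) = 0.648 cm
f = 16.57 cm.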